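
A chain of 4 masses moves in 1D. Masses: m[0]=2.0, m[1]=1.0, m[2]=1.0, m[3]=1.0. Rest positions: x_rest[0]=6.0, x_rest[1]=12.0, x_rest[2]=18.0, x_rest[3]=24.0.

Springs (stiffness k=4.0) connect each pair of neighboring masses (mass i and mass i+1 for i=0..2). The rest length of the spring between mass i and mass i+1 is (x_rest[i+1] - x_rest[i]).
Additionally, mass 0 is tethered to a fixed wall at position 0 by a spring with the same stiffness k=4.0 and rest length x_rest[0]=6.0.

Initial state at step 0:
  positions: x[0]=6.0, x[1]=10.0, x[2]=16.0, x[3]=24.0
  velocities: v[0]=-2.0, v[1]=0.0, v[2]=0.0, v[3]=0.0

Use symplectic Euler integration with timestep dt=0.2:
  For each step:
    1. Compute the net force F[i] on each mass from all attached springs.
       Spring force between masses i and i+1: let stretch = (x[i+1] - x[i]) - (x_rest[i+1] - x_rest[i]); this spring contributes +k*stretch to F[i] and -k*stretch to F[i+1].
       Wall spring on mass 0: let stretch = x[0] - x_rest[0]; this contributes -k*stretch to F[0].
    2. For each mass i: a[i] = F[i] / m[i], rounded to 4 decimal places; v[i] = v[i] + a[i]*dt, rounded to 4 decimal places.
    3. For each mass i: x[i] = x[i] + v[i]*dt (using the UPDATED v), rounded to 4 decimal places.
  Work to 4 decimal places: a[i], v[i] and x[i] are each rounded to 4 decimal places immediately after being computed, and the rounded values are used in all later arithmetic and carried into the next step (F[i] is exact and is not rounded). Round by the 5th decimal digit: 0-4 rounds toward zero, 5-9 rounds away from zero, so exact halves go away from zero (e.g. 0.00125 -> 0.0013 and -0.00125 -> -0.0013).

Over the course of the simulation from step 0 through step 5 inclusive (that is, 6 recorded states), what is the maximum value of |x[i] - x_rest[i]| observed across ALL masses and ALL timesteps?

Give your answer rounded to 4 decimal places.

Answer: 2.0489

Derivation:
Step 0: x=[6.0000 10.0000 16.0000 24.0000] v=[-2.0000 0.0000 0.0000 0.0000]
Step 1: x=[5.4400 10.3200 16.3200 23.6800] v=[-2.8000 1.6000 1.6000 -1.6000]
Step 2: x=[4.8352 10.8192 16.8576 23.1424] v=[-3.0240 2.4960 2.6880 -2.6880]
Step 3: x=[4.3223 11.3271 17.4346 22.5592] v=[-2.5645 2.5395 2.8851 -2.9158]
Step 4: x=[4.0240 11.6914 17.8544 22.1161] v=[-1.4915 1.8217 2.0988 -2.2155]
Step 5: x=[4.0172 11.8150 17.9700 21.9511] v=[-0.0341 0.6182 0.5778 -0.8249]
Max displacement = 2.0489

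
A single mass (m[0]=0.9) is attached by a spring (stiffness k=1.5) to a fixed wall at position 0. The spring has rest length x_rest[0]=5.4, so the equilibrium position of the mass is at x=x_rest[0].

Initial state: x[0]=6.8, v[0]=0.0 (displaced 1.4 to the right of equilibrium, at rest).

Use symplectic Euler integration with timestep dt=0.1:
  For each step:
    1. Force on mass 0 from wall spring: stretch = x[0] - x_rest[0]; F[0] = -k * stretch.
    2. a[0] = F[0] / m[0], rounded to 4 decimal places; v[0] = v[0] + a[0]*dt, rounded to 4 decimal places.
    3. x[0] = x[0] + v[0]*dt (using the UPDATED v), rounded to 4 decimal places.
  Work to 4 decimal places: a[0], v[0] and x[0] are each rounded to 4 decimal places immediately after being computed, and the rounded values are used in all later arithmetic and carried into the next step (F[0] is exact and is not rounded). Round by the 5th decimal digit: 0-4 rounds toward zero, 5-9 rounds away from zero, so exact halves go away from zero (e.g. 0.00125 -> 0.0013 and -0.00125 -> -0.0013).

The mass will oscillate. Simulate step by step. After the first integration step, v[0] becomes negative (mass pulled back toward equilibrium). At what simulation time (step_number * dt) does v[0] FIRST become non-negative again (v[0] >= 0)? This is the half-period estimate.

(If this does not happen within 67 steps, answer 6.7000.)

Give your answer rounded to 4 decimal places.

Answer: 2.5000

Derivation:
Step 0: x=[6.8000] v=[0.0000]
Step 1: x=[6.7767] v=[-0.2333]
Step 2: x=[6.7304] v=[-0.4628]
Step 3: x=[6.6620] v=[-0.6845]
Step 4: x=[6.5725] v=[-0.8948]
Step 5: x=[6.4635] v=[-1.0902]
Step 6: x=[6.3368] v=[-1.2675]
Step 7: x=[6.1944] v=[-1.4236]
Step 8: x=[6.0388] v=[-1.5560]
Step 9: x=[5.8726] v=[-1.6625]
Step 10: x=[5.6985] v=[-1.7413]
Step 11: x=[5.5194] v=[-1.7911]
Step 12: x=[5.3383] v=[-1.8110]
Step 13: x=[5.1582] v=[-1.8007]
Step 14: x=[4.9822] v=[-1.7604]
Step 15: x=[4.8131] v=[-1.6908]
Step 16: x=[4.6538] v=[-1.5930]
Step 17: x=[4.5069] v=[-1.4686]
Step 18: x=[4.3749] v=[-1.3198]
Step 19: x=[4.2600] v=[-1.1490]
Step 20: x=[4.1641] v=[-0.9590]
Step 21: x=[4.0888] v=[-0.7530]
Step 22: x=[4.0354] v=[-0.5345]
Step 23: x=[4.0047] v=[-0.3071]
Step 24: x=[3.9972] v=[-0.0746]
Step 25: x=[4.0131] v=[0.1592]
First v>=0 after going negative at step 25, time=2.5000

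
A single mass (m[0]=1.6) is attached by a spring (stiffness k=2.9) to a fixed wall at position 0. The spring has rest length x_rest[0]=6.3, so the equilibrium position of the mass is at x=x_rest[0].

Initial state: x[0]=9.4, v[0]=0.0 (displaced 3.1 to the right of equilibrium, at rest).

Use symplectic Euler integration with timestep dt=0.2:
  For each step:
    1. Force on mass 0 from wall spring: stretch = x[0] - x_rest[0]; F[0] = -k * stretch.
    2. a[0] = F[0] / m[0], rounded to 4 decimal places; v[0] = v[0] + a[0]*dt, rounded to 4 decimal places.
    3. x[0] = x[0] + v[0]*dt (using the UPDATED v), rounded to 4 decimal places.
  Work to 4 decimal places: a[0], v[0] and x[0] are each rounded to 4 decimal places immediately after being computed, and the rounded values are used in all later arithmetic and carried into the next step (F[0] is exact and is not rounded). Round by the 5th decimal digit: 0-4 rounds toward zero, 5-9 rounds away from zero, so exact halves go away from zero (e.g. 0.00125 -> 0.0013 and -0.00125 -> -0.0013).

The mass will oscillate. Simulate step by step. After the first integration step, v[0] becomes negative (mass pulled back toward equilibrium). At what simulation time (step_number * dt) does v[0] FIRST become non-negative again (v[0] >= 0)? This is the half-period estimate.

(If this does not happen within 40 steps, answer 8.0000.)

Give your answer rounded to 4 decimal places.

Answer: 2.4000

Derivation:
Step 0: x=[9.4000] v=[0.0000]
Step 1: x=[9.1752] v=[-1.1238]
Step 2: x=[8.7420] v=[-2.1661]
Step 3: x=[8.1317] v=[-3.0513]
Step 4: x=[7.3886] v=[-3.7153]
Step 5: x=[6.5666] v=[-4.1099]
Step 6: x=[5.7253] v=[-4.2065]
Step 7: x=[4.9257] v=[-3.9982]
Step 8: x=[4.2257] v=[-3.5000]
Step 9: x=[3.6761] v=[-2.7481]
Step 10: x=[3.3167] v=[-1.7969]
Step 11: x=[3.1736] v=[-0.7155]
Step 12: x=[3.2572] v=[0.4178]
First v>=0 after going negative at step 12, time=2.4000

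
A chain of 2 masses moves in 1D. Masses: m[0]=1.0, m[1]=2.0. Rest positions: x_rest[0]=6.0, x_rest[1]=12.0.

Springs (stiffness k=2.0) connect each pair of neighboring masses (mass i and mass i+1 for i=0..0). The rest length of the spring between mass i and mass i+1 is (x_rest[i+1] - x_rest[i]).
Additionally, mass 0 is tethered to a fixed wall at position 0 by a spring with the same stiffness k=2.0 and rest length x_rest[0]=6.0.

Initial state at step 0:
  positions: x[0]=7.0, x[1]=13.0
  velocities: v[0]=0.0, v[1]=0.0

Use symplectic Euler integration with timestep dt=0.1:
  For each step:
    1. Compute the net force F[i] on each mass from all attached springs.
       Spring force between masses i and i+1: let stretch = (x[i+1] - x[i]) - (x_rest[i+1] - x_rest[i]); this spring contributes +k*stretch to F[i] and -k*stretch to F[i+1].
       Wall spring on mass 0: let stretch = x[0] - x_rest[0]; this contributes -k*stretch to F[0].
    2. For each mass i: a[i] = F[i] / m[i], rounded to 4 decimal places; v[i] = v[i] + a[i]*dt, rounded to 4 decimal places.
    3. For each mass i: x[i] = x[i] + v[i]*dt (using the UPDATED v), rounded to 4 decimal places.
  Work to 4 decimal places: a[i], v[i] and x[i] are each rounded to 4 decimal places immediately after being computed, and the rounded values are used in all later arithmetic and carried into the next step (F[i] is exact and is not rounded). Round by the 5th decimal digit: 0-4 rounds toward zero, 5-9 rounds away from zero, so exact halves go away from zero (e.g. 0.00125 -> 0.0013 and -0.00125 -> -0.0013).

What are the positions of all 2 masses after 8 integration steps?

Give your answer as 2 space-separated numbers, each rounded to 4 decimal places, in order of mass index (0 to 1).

Answer: 6.4321 12.9625

Derivation:
Step 0: x=[7.0000 13.0000] v=[0.0000 0.0000]
Step 1: x=[6.9800 13.0000] v=[-0.2000 0.0000]
Step 2: x=[6.9408 12.9998] v=[-0.3920 -0.0020]
Step 3: x=[6.8840 12.9990] v=[-0.5684 -0.0079]
Step 4: x=[6.8118 12.9971] v=[-0.7222 -0.0194]
Step 5: x=[6.7271 12.9933] v=[-0.8475 -0.0379]
Step 6: x=[6.6331 12.9869] v=[-0.9397 -0.0645]
Step 7: x=[6.5335 12.9769] v=[-0.9956 -0.0999]
Step 8: x=[6.4321 12.9625] v=[-1.0136 -0.1442]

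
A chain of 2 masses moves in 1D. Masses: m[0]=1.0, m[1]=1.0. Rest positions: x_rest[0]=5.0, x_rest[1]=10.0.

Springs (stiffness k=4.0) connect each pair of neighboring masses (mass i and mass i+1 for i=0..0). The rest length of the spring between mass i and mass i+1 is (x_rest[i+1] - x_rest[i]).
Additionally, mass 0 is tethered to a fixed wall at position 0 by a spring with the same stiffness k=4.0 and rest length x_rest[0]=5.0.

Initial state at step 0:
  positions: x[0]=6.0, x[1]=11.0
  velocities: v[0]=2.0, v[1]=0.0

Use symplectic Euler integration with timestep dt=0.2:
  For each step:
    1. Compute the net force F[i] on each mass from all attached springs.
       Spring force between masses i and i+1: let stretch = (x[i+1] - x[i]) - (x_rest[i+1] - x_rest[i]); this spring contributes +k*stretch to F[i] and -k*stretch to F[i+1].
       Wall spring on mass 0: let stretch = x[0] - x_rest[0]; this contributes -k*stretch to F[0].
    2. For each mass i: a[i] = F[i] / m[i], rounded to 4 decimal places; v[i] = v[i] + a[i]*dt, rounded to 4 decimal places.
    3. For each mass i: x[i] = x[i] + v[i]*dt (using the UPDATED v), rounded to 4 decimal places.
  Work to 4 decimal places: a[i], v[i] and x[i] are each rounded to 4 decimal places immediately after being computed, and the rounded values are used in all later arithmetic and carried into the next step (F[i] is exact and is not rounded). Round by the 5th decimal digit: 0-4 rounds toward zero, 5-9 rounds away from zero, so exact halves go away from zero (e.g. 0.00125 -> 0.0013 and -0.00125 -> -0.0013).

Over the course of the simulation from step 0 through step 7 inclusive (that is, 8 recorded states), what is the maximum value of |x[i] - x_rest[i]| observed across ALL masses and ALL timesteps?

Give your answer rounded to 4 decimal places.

Step 0: x=[6.0000 11.0000] v=[2.0000 0.0000]
Step 1: x=[6.2400 11.0000] v=[1.2000 0.0000]
Step 2: x=[6.2432 11.0384] v=[0.0160 0.1920]
Step 3: x=[6.0147 11.1096] v=[-1.1424 0.3558]
Step 4: x=[5.6391 11.1656] v=[-1.8782 0.2799]
Step 5: x=[5.2454 11.1373] v=[-1.9683 -0.1413]
Step 6: x=[4.9552 10.9663] v=[-1.4511 -0.8548]
Step 7: x=[4.8339 10.6336] v=[-0.6064 -1.6637]
Max displacement = 1.2432

Answer: 1.2432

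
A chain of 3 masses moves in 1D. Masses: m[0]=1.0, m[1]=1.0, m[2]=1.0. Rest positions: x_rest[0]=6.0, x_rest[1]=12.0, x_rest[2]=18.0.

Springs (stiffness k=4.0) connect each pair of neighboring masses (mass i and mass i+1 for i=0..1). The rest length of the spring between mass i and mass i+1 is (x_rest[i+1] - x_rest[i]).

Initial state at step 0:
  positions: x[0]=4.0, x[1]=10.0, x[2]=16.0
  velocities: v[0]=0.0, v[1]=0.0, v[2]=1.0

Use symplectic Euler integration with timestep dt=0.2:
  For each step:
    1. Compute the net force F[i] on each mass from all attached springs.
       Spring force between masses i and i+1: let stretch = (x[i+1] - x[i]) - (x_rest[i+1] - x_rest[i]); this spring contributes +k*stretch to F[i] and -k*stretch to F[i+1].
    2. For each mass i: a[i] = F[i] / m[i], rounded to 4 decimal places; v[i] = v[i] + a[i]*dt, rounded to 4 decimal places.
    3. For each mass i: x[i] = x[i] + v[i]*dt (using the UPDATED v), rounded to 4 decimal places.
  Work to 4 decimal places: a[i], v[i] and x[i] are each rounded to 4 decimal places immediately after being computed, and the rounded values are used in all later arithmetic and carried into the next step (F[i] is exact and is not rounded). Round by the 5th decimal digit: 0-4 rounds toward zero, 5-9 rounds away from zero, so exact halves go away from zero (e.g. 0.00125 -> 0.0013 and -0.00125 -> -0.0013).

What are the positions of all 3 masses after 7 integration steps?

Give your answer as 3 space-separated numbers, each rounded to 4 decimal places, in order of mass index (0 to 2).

Answer: 4.3359 10.5663 16.4978

Derivation:
Step 0: x=[4.0000 10.0000 16.0000] v=[0.0000 0.0000 1.0000]
Step 1: x=[4.0000 10.0000 16.2000] v=[0.0000 0.0000 1.0000]
Step 2: x=[4.0000 10.0320 16.3680] v=[0.0000 0.1600 0.8400]
Step 3: x=[4.0051 10.1126 16.4822] v=[0.0256 0.4032 0.5712]
Step 4: x=[4.0274 10.2352 16.5373] v=[0.1116 0.6129 0.2755]
Step 5: x=[4.0830 10.3729 16.5441] v=[0.2778 0.6883 0.0338]
Step 6: x=[4.1849 10.4916 16.5235] v=[0.5097 0.5933 -0.1032]
Step 7: x=[4.3359 10.5663 16.4978] v=[0.7551 0.3735 -0.1287]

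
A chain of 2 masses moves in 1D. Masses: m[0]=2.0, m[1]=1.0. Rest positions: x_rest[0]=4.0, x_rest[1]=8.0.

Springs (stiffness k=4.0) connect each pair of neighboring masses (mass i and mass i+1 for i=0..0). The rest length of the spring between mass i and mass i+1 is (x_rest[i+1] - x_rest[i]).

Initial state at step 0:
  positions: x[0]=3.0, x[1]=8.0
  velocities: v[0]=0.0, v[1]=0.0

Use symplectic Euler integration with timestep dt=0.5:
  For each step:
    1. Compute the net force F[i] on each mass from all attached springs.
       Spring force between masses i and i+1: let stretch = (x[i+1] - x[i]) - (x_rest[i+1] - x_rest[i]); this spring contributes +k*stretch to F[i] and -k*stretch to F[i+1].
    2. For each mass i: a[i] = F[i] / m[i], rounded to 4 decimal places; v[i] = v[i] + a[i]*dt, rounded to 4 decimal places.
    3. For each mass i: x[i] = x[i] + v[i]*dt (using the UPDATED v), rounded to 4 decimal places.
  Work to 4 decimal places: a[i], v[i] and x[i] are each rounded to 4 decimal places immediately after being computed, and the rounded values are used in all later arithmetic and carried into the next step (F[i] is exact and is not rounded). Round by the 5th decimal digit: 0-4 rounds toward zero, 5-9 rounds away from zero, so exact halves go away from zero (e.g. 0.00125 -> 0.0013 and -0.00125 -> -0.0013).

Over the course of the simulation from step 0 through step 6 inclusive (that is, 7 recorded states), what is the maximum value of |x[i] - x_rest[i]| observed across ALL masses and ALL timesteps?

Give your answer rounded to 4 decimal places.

Step 0: x=[3.0000 8.0000] v=[0.0000 0.0000]
Step 1: x=[3.5000 7.0000] v=[1.0000 -2.0000]
Step 2: x=[3.7500 6.5000] v=[0.5000 -1.0000]
Step 3: x=[3.3750 7.2500] v=[-0.7500 1.5000]
Step 4: x=[2.9375 8.1250] v=[-0.8750 1.7500]
Step 5: x=[3.0938 7.8125] v=[0.3125 -0.6250]
Step 6: x=[3.6094 6.7813] v=[1.0312 -2.0624]
Max displacement = 1.5000

Answer: 1.5000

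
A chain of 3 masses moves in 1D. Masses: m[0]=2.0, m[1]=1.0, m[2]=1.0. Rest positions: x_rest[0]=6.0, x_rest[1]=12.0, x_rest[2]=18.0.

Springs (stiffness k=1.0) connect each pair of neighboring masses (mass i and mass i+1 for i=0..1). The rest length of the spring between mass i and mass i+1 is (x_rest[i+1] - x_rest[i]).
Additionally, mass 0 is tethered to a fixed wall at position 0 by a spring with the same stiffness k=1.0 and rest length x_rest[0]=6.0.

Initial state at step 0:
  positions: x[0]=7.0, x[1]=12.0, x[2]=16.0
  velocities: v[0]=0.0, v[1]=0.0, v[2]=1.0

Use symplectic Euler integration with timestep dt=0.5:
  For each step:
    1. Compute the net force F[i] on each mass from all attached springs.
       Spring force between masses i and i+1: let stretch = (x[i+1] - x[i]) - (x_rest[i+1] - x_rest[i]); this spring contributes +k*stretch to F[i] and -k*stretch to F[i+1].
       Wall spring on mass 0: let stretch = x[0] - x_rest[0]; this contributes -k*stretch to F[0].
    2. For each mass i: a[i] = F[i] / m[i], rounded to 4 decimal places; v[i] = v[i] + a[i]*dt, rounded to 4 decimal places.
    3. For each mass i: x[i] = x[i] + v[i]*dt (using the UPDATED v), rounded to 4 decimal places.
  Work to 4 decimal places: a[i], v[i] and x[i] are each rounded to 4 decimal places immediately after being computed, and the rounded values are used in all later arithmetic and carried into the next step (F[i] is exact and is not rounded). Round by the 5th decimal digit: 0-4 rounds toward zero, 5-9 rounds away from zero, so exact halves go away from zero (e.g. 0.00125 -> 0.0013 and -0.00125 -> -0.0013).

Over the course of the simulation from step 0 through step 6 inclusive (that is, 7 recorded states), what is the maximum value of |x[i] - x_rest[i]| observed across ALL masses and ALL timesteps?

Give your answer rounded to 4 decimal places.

Step 0: x=[7.0000 12.0000 16.0000] v=[0.0000 0.0000 1.0000]
Step 1: x=[6.7500 11.7500 17.0000] v=[-0.5000 -0.5000 2.0000]
Step 2: x=[6.2813 11.5625 18.1875] v=[-0.9375 -0.3750 2.3750]
Step 3: x=[5.6875 11.7110 19.2188] v=[-1.1876 0.2969 2.0625]
Step 4: x=[5.1357 12.2306 19.8731] v=[-1.1036 1.0391 1.3086]
Step 5: x=[4.8288 12.8871 20.1168] v=[-0.6138 1.3129 0.4874]
Step 6: x=[4.9256 13.3364 20.0531] v=[0.1936 0.8986 -0.1275]
Max displacement = 2.1168

Answer: 2.1168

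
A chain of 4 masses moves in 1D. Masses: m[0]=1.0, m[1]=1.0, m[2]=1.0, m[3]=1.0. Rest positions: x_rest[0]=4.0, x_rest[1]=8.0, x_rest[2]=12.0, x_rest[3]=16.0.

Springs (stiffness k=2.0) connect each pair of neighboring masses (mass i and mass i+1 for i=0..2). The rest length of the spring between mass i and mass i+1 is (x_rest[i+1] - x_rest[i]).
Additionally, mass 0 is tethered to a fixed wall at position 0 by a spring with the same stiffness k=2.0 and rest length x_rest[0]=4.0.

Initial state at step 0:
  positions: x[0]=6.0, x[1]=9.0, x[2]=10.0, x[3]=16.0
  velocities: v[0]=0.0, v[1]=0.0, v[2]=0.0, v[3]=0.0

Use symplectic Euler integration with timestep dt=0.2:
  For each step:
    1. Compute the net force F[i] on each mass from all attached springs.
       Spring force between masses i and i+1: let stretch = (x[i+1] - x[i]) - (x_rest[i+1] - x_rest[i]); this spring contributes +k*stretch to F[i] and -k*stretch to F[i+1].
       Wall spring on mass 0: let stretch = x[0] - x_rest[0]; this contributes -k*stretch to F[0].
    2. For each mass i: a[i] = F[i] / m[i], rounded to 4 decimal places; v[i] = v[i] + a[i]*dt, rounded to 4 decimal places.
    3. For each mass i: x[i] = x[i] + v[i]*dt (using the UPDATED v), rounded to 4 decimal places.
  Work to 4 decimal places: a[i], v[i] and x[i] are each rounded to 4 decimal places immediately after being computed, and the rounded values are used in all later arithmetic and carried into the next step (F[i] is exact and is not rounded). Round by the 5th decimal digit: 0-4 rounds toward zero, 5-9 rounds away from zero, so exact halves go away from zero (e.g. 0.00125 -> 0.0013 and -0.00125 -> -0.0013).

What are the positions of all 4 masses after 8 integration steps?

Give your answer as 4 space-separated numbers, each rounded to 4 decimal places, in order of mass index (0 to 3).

Answer: 1.9972 7.5191 13.0887 15.7756

Derivation:
Step 0: x=[6.0000 9.0000 10.0000 16.0000] v=[0.0000 0.0000 0.0000 0.0000]
Step 1: x=[5.7600 8.8400 10.4000 15.8400] v=[-1.2000 -0.8000 2.0000 -0.8000]
Step 2: x=[5.3056 8.5584 11.1104 15.5648] v=[-2.2720 -1.4080 3.5520 -1.3760]
Step 3: x=[4.6870 8.2207 11.9730 15.2532] v=[-3.0931 -1.6883 4.3130 -1.5578]
Step 4: x=[3.9761 7.9005 12.7978 14.9992] v=[-3.5544 -1.6009 4.1242 -1.2699]
Step 5: x=[3.2611 7.6582 13.4070 14.8891] v=[-3.5751 -1.2117 3.0458 -0.5505]
Step 6: x=[2.6370 7.5240 13.6748 14.9804] v=[-3.1207 -0.6710 1.3391 0.4567]
Step 7: x=[2.1929 7.4909 13.5550 15.2873] v=[-2.2207 -0.1655 -0.5990 1.5345]
Step 8: x=[1.9972 7.5191 13.0887 15.7756] v=[-0.9787 0.1409 -2.3317 2.4416]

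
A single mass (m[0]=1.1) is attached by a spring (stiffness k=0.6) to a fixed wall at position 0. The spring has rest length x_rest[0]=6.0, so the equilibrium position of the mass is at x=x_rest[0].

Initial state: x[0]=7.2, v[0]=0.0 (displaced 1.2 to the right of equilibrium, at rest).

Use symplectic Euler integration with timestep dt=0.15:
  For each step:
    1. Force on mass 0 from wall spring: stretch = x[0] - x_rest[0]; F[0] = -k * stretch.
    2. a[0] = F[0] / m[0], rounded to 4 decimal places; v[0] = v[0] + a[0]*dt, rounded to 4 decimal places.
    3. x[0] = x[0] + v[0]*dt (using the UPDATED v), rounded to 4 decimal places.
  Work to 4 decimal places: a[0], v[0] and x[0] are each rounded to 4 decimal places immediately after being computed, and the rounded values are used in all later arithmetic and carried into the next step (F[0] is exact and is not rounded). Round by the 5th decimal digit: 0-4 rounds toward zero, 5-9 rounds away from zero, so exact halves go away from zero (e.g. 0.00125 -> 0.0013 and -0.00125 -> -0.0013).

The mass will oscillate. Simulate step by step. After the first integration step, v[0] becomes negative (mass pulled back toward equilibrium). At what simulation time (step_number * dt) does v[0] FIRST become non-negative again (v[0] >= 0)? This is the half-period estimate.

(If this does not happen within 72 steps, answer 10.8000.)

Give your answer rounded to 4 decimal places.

Step 0: x=[7.2000] v=[0.0000]
Step 1: x=[7.1853] v=[-0.0982]
Step 2: x=[7.1560] v=[-0.1952]
Step 3: x=[7.1125] v=[-0.2898]
Step 4: x=[7.0554] v=[-0.3808]
Step 5: x=[6.9853] v=[-0.4672]
Step 6: x=[6.9031] v=[-0.5478]
Step 7: x=[6.8098] v=[-0.6217]
Step 8: x=[6.7066] v=[-0.6880]
Step 9: x=[6.5947] v=[-0.7458]
Step 10: x=[6.4755] v=[-0.7945]
Step 11: x=[6.3505] v=[-0.8334]
Step 12: x=[6.2212] v=[-0.8621]
Step 13: x=[6.0892] v=[-0.8802]
Step 14: x=[5.9561] v=[-0.8875]
Step 15: x=[5.8235] v=[-0.8839]
Step 16: x=[5.6931] v=[-0.8695]
Step 17: x=[5.5664] v=[-0.8444]
Step 18: x=[5.4451] v=[-0.8089]
Step 19: x=[5.3306] v=[-0.7635]
Step 20: x=[5.2243] v=[-0.7087]
Step 21: x=[5.1275] v=[-0.6452]
Step 22: x=[5.0414] v=[-0.5738]
Step 23: x=[4.9671] v=[-0.4954]
Step 24: x=[4.9055] v=[-0.4109]
Step 25: x=[4.8573] v=[-0.3214]
Step 26: x=[4.8231] v=[-0.2279]
Step 27: x=[4.8034] v=[-0.1316]
Step 28: x=[4.7983] v=[-0.0337]
Step 29: x=[4.8080] v=[0.0646]
First v>=0 after going negative at step 29, time=4.3500

Answer: 4.3500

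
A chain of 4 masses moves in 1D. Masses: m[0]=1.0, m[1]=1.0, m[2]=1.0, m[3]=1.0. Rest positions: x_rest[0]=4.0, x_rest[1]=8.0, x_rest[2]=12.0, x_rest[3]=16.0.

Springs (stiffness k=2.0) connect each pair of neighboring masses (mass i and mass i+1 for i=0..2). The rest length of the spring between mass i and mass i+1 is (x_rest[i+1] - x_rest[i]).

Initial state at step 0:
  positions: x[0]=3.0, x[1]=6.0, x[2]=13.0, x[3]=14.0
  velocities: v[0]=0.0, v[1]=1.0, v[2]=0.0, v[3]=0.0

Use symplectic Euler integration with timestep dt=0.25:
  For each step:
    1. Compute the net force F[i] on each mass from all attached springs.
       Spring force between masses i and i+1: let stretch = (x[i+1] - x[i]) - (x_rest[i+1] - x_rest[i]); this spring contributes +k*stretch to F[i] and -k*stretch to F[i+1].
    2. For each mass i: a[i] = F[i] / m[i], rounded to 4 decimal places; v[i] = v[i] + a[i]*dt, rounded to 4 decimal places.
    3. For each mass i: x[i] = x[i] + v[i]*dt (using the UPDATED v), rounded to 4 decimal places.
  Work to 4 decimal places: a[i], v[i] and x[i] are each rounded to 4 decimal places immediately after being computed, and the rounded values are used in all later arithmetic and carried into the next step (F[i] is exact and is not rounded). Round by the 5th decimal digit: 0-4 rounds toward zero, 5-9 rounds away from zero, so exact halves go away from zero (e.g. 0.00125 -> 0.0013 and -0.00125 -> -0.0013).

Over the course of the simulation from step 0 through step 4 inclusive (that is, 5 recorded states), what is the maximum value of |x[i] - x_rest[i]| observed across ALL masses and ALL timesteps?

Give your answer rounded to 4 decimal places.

Step 0: x=[3.0000 6.0000 13.0000 14.0000] v=[0.0000 1.0000 0.0000 0.0000]
Step 1: x=[2.8750 6.7500 12.2500 14.3750] v=[-0.5000 3.0000 -3.0000 1.5000]
Step 2: x=[2.7344 7.7031 11.0781 14.9844] v=[-0.5625 3.8125 -4.6875 2.4375]
Step 3: x=[2.7149 8.4570 9.9726 15.6055] v=[-0.0782 3.0157 -4.4219 2.4844]
Step 4: x=[2.9131 8.6826 9.3818 16.0225] v=[0.7929 0.9025 -2.3633 1.6680]
Max displacement = 2.6182

Answer: 2.6182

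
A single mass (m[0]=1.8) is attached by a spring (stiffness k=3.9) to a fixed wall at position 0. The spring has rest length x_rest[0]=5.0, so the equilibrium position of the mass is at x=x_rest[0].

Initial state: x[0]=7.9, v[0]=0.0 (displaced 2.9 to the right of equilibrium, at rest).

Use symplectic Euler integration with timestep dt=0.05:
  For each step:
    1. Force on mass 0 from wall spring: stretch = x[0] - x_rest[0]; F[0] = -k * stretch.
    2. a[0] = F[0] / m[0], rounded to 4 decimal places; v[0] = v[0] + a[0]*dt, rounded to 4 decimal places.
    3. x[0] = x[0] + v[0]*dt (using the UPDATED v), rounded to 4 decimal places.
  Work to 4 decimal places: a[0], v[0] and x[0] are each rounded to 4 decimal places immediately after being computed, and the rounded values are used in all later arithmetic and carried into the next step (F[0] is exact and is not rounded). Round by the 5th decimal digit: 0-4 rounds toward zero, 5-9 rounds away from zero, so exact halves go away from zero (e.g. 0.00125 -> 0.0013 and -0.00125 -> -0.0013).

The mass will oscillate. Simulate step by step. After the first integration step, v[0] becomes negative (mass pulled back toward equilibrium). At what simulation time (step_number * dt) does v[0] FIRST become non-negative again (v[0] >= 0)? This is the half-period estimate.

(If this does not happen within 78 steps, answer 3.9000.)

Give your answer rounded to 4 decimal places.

Answer: 2.1500

Derivation:
Step 0: x=[7.9000] v=[0.0000]
Step 1: x=[7.8843] v=[-0.3142]
Step 2: x=[7.8530] v=[-0.6267]
Step 3: x=[7.8062] v=[-0.9358]
Step 4: x=[7.7442] v=[-1.2398]
Step 5: x=[7.6673] v=[-1.5371]
Step 6: x=[7.5760] v=[-1.8261]
Step 7: x=[7.4707] v=[-2.1052]
Step 8: x=[7.3521] v=[-2.3729]
Step 9: x=[7.2207] v=[-2.6277]
Step 10: x=[7.0773] v=[-2.8683]
Step 11: x=[6.9226] v=[-3.0933]
Step 12: x=[6.7575] v=[-3.3016]
Step 13: x=[6.5829] v=[-3.4920]
Step 14: x=[6.3997] v=[-3.6635]
Step 15: x=[6.2089] v=[-3.8151]
Step 16: x=[6.0116] v=[-3.9461]
Step 17: x=[5.8088] v=[-4.0557]
Step 18: x=[5.6016] v=[-4.1433]
Step 19: x=[5.3912] v=[-4.2085]
Step 20: x=[5.1787] v=[-4.2509]
Step 21: x=[4.9652] v=[-4.2703]
Step 22: x=[4.7519] v=[-4.2665]
Step 23: x=[4.5399] v=[-4.2396]
Step 24: x=[4.3304] v=[-4.1898]
Step 25: x=[4.1245] v=[-4.1173]
Step 26: x=[3.9234] v=[-4.0225]
Step 27: x=[3.7281] v=[-3.9059]
Step 28: x=[3.5397] v=[-3.7681]
Step 29: x=[3.3592] v=[-3.6099]
Step 30: x=[3.1876] v=[-3.4321]
Step 31: x=[3.0258] v=[-3.2358]
Step 32: x=[2.8747] v=[-3.0219]
Step 33: x=[2.7351] v=[-2.7917]
Step 34: x=[2.6078] v=[-2.5463]
Step 35: x=[2.4934] v=[-2.2871]
Step 36: x=[2.3926] v=[-2.0156]
Step 37: x=[2.3059] v=[-1.7331]
Step 38: x=[2.2338] v=[-1.4412]
Step 39: x=[2.1767] v=[-1.1415]
Step 40: x=[2.1349] v=[-0.8356]
Step 41: x=[2.1086] v=[-0.5252]
Step 42: x=[2.0980] v=[-0.2120]
Step 43: x=[2.1031] v=[0.1024]
First v>=0 after going negative at step 43, time=2.1500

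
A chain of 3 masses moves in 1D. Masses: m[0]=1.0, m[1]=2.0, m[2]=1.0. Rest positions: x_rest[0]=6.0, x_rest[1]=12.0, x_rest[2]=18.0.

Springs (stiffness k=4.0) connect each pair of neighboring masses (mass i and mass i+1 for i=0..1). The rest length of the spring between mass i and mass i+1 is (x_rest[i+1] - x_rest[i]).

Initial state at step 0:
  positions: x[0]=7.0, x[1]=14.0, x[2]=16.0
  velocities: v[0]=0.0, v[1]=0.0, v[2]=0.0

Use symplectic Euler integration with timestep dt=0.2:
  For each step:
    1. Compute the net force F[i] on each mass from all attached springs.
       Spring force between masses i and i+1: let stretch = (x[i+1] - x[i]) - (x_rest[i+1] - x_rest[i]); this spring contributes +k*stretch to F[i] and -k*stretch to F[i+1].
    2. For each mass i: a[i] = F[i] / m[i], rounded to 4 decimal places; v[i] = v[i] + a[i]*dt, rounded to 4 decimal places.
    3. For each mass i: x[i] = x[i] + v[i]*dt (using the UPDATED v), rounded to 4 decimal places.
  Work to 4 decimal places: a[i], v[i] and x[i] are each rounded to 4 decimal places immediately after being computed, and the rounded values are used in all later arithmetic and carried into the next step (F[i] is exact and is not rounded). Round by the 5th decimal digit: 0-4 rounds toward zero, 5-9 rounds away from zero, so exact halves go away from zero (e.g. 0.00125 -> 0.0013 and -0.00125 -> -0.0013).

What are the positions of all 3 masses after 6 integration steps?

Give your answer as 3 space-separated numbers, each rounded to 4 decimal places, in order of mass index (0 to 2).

Answer: 6.5101 11.6644 21.1611

Derivation:
Step 0: x=[7.0000 14.0000 16.0000] v=[0.0000 0.0000 0.0000]
Step 1: x=[7.1600 13.6000 16.6400] v=[0.8000 -2.0000 3.2000]
Step 2: x=[7.3904 12.9280 17.7536] v=[1.1520 -3.3600 5.5680]
Step 3: x=[7.5468 12.1990 19.0551] v=[0.7821 -3.6448 6.5075]
Step 4: x=[7.4876 11.6464 20.2196] v=[-0.2961 -2.7632 5.8226]
Step 5: x=[7.1338 11.4469 20.9724] v=[-1.7691 -0.9974 3.7640]
Step 6: x=[6.5101 11.6644 21.1611] v=[-3.1186 1.0876 0.9436]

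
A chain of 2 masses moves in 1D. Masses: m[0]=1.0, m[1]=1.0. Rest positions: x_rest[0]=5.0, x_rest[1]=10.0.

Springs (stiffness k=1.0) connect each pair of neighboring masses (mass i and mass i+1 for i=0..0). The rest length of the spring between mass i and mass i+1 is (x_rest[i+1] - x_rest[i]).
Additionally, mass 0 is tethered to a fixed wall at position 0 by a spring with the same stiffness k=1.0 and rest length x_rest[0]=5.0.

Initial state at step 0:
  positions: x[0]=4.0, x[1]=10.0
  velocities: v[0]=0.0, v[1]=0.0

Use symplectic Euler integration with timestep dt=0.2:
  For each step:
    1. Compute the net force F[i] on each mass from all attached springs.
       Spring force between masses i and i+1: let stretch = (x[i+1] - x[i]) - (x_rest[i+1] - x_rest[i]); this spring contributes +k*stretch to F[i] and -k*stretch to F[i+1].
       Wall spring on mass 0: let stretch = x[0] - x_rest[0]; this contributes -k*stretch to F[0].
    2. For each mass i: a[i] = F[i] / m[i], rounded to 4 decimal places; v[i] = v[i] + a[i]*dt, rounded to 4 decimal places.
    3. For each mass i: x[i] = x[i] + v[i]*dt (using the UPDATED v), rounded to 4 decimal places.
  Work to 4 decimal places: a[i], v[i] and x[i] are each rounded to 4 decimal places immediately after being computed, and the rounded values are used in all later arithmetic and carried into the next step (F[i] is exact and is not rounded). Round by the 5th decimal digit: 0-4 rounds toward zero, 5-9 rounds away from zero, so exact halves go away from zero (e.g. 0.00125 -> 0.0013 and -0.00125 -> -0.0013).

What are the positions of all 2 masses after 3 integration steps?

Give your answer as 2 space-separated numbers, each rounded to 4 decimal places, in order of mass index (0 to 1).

Answer: 4.4408 9.7835

Derivation:
Step 0: x=[4.0000 10.0000] v=[0.0000 0.0000]
Step 1: x=[4.0800 9.9600] v=[0.4000 -0.2000]
Step 2: x=[4.2320 9.8848] v=[0.7600 -0.3760]
Step 3: x=[4.4408 9.7835] v=[1.0442 -0.5066]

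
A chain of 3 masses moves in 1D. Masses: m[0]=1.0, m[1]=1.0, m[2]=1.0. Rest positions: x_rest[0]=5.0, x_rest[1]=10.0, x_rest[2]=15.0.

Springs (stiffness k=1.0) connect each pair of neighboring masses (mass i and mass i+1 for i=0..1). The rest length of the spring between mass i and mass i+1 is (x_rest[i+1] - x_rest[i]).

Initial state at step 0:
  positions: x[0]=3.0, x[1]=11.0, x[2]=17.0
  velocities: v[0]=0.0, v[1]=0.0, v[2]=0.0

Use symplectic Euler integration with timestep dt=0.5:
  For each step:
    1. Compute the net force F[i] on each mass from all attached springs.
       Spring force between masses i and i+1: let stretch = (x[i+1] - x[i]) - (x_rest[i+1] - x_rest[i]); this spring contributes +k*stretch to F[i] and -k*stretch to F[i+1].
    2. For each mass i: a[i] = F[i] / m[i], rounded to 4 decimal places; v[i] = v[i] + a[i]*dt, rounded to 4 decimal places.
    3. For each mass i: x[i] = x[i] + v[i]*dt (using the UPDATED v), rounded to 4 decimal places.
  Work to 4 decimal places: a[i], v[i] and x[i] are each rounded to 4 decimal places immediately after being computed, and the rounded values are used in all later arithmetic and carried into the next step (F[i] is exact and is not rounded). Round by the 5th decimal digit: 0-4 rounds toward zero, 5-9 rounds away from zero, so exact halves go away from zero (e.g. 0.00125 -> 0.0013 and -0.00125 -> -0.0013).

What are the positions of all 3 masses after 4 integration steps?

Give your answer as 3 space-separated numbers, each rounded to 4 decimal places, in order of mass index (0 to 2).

Answer: 6.9024 9.8673 14.2305

Derivation:
Step 0: x=[3.0000 11.0000 17.0000] v=[0.0000 0.0000 0.0000]
Step 1: x=[3.7500 10.5000 16.7500] v=[1.5000 -1.0000 -0.5000]
Step 2: x=[4.9375 9.8750 16.1875] v=[2.3750 -1.2500 -1.1250]
Step 3: x=[6.1094 9.5938 15.2969] v=[2.3438 -0.5625 -1.7813]
Step 4: x=[6.9024 9.8673 14.2305] v=[1.5860 0.5469 -2.1329]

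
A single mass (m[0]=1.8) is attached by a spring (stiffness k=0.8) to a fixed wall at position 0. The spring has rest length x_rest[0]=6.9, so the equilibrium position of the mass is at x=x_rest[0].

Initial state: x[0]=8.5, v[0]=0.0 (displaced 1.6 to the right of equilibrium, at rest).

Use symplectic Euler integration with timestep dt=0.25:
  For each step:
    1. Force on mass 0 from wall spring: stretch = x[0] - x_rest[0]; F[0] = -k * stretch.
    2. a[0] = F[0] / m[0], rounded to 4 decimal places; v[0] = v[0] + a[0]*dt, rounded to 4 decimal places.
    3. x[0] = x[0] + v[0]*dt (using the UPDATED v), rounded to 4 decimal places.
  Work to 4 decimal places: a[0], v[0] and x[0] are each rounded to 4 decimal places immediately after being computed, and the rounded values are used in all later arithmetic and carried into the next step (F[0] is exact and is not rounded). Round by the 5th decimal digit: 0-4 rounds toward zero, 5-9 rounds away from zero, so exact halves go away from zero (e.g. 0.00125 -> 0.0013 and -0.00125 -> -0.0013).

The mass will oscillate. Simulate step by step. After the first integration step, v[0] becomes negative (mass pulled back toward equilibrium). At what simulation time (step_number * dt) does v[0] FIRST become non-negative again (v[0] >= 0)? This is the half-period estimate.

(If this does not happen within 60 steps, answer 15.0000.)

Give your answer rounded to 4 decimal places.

Step 0: x=[8.5000] v=[0.0000]
Step 1: x=[8.4556] v=[-0.1778]
Step 2: x=[8.3679] v=[-0.3507]
Step 3: x=[8.2395] v=[-0.5138]
Step 4: x=[8.0739] v=[-0.6626]
Step 5: x=[7.8757] v=[-0.7930]
Step 6: x=[7.6504] v=[-0.9014]
Step 7: x=[7.4042] v=[-0.9848]
Step 8: x=[7.1440] v=[-1.0408]
Step 9: x=[6.8770] v=[-1.0679]
Step 10: x=[6.6107] v=[-1.0654]
Step 11: x=[6.3524] v=[-1.0333]
Step 12: x=[6.1093] v=[-0.9725]
Step 13: x=[5.8881] v=[-0.8847]
Step 14: x=[5.6950] v=[-0.7723]
Step 15: x=[5.5354] v=[-0.6384]
Step 16: x=[5.4137] v=[-0.4868]
Step 17: x=[5.3333] v=[-0.3217]
Step 18: x=[5.2964] v=[-0.1476]
Step 19: x=[5.3041] v=[0.0306]
First v>=0 after going negative at step 19, time=4.7500

Answer: 4.7500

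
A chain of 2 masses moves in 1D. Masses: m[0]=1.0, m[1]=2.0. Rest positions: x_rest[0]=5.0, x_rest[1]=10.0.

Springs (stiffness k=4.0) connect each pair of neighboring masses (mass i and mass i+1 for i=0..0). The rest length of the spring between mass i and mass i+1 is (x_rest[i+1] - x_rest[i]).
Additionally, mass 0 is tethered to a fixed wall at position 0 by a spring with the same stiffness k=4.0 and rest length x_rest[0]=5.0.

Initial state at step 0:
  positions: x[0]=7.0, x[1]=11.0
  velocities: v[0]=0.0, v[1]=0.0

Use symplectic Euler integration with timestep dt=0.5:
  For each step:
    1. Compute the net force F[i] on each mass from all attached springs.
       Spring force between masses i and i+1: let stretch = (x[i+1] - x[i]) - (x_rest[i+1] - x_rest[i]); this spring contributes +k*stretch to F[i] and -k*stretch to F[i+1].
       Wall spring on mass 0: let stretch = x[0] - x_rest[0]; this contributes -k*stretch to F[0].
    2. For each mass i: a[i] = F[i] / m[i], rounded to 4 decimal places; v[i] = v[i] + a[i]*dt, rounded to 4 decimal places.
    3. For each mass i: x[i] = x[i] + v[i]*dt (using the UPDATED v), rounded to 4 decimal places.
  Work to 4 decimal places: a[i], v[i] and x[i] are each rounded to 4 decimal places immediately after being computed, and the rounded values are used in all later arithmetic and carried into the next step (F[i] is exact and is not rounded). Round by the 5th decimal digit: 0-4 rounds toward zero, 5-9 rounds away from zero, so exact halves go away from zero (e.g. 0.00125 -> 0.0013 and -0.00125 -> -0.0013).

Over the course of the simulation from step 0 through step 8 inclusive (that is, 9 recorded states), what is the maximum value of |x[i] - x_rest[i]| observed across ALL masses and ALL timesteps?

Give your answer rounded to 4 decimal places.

Step 0: x=[7.0000 11.0000] v=[0.0000 0.0000]
Step 1: x=[4.0000 11.5000] v=[-6.0000 1.0000]
Step 2: x=[4.5000 10.7500] v=[1.0000 -1.5000]
Step 3: x=[6.7500 9.3750] v=[4.5000 -2.7500]
Step 4: x=[4.8750 9.1875] v=[-3.7500 -0.3750]
Step 5: x=[2.4375 9.3438] v=[-4.8750 0.3125]
Step 6: x=[4.4688 8.5469] v=[4.0626 -1.5938]
Step 7: x=[6.1094 8.2110] v=[3.2812 -0.6719]
Step 8: x=[3.7422 9.3243] v=[-4.7344 2.2265]
Max displacement = 2.5625

Answer: 2.5625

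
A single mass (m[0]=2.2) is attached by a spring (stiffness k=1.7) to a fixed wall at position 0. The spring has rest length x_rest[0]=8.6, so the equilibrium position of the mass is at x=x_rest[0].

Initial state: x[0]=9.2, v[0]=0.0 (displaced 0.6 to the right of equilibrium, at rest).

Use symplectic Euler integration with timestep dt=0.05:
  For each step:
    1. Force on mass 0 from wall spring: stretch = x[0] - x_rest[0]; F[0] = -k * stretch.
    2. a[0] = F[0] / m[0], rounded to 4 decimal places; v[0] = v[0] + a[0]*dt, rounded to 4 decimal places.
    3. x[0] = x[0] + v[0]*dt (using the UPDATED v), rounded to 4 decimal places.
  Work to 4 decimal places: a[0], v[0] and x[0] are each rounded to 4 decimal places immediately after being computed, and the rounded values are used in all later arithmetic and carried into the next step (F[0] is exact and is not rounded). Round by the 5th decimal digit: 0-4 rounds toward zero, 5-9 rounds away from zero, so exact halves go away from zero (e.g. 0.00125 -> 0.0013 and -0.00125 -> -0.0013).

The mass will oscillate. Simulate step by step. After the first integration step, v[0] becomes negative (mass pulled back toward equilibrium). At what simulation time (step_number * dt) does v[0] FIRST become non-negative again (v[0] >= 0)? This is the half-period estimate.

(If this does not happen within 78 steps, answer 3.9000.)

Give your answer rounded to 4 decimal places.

Answer: 3.6000

Derivation:
Step 0: x=[9.2000] v=[0.0000]
Step 1: x=[9.1988] v=[-0.0232]
Step 2: x=[9.1965] v=[-0.0463]
Step 3: x=[9.1930] v=[-0.0693]
Step 4: x=[9.1884] v=[-0.0922]
Step 5: x=[9.1827] v=[-0.1149]
Step 6: x=[9.1758] v=[-0.1374]
Step 7: x=[9.1678] v=[-0.1596]
Step 8: x=[9.1587] v=[-0.1815]
Step 9: x=[9.1485] v=[-0.2031]
Step 10: x=[9.1373] v=[-0.2243]
Step 11: x=[9.1250] v=[-0.2451]
Step 12: x=[9.1117] v=[-0.2654]
Step 13: x=[9.0974] v=[-0.2852]
Step 14: x=[9.0822] v=[-0.3044]
Step 15: x=[9.0661] v=[-0.3230]
Step 16: x=[9.0491] v=[-0.3410]
Step 17: x=[9.0312] v=[-0.3584]
Step 18: x=[9.0124] v=[-0.3751]
Step 19: x=[8.9929] v=[-0.3910]
Step 20: x=[8.9726] v=[-0.4062]
Step 21: x=[8.9516] v=[-0.4206]
Step 22: x=[8.9299] v=[-0.4342]
Step 23: x=[8.9076] v=[-0.4469]
Step 24: x=[8.8847] v=[-0.4588]
Step 25: x=[8.8612] v=[-0.4698]
Step 26: x=[8.8372] v=[-0.4799]
Step 27: x=[8.8127] v=[-0.4891]
Step 28: x=[8.7878] v=[-0.4973]
Step 29: x=[8.7626] v=[-0.5046]
Step 30: x=[8.7371] v=[-0.5109]
Step 31: x=[8.7113] v=[-0.5162]
Step 32: x=[8.6853] v=[-0.5205]
Step 33: x=[8.6591] v=[-0.5238]
Step 34: x=[8.6328] v=[-0.5261]
Step 35: x=[8.6064] v=[-0.5274]
Step 36: x=[8.5800] v=[-0.5276]
Step 37: x=[8.5537] v=[-0.5268]
Step 38: x=[8.5275] v=[-0.5250]
Step 39: x=[8.5014] v=[-0.5222]
Step 40: x=[8.4755] v=[-0.5184]
Step 41: x=[8.4498] v=[-0.5136]
Step 42: x=[8.4244] v=[-0.5078]
Step 43: x=[8.3994] v=[-0.5010]
Step 44: x=[8.3747] v=[-0.4933]
Step 45: x=[8.3505] v=[-0.4846]
Step 46: x=[8.3268] v=[-0.4750]
Step 47: x=[8.3036] v=[-0.4644]
Step 48: x=[8.2810] v=[-0.4530]
Step 49: x=[8.2590] v=[-0.4407]
Step 50: x=[8.2376] v=[-0.4275]
Step 51: x=[8.2169] v=[-0.4135]
Step 52: x=[8.1970] v=[-0.3987]
Step 53: x=[8.1778] v=[-0.3831]
Step 54: x=[8.1595] v=[-0.3668]
Step 55: x=[8.1420] v=[-0.3498]
Step 56: x=[8.1254] v=[-0.3321]
Step 57: x=[8.1097] v=[-0.3138]
Step 58: x=[8.0950] v=[-0.2949]
Step 59: x=[8.0812] v=[-0.2754]
Step 60: x=[8.0684] v=[-0.2554]
Step 61: x=[8.0567] v=[-0.2349]
Step 62: x=[8.0460] v=[-0.2139]
Step 63: x=[8.0364] v=[-0.1925]
Step 64: x=[8.0279] v=[-0.1707]
Step 65: x=[8.0205] v=[-0.1486]
Step 66: x=[8.0142] v=[-0.1262]
Step 67: x=[8.0090] v=[-0.1036]
Step 68: x=[8.0050] v=[-0.0808]
Step 69: x=[8.0021] v=[-0.0578]
Step 70: x=[8.0004] v=[-0.0347]
Step 71: x=[7.9998] v=[-0.0115]
Step 72: x=[8.0004] v=[0.0117]
First v>=0 after going negative at step 72, time=3.6000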